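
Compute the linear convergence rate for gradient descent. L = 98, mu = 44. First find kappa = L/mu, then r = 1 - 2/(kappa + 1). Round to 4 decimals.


Step 1: Compute the condition number.
kappa = L/mu = 98/44 = 2.2273
Step 2: Compute the convergence rate.
r = 1 - 2/(kappa + 1) = 1 - 2*mu/(L + mu) = (L - mu)/(L + mu) = 54/142 = 0.3803


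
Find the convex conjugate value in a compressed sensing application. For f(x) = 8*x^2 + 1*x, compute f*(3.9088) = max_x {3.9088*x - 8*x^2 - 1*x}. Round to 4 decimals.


f*(y) = sup_x {y*x - a*x^2 - b*x} = sup_x {(y-b)*x - a*x^2}
FOC: (y - b) - 2a*x = 0 => x* = (y - b)/(2a)
x* = (3.9088 - 1)/(2*8) = 0.1818
f*(3.9088) = (y-b)^2/(4a) = (3.9088 - 1)^2/(4*8)
= 8.4611/32 = 0.2644


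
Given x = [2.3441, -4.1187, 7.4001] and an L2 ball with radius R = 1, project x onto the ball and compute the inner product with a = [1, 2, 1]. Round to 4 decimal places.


Step 1: Compute ||x|| (intermediates to 6 decimals).
||x|| = sqrt(2.3441^2 + (-4.1187)^2 + 7.4001^2) = 8.78749
Step 2: Project.
Since ||x|| > R, scale = R/||x|| = 1/8.78749 = 0.113798, proj(x) = scale * x
proj(x) = [0.266754, -0.4687, 0.842117]
Step 3: Dot product.
a^T * proj(x) = 1*0.266754 + 2*(-0.4687) + 1*0.842117 = 0.1715


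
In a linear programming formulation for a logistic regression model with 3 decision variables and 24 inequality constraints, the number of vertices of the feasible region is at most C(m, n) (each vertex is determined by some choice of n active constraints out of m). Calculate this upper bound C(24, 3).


Each vertex corresponds to some choice of n active constraints out of m, so the number of vertices is at most C(m, n) = m! / (n!(m-n)!).
m = 24, n = 3
Numerator: 24 * 23 * 22
Denominator: 3! = 6
C(24, 3) = 2024


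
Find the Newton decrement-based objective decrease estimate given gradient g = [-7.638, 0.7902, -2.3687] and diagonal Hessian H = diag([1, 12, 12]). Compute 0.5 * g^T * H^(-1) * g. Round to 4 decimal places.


Step 1: H is diagonal, so H^(-1) * g = [-7.638, 0.0659, -0.1974].
Step 2: g^T H^(-1) g = sum_i g_i^2 / H_ii
  = (-7.638)^2/1 + (0.7902)^2/12 + (-2.3687)^2/12
  = 58.339 + 0.052 + 0.4676 = 58.8586
Step 3: Objective decrease = 0.5 * g^T H^(-1) g = 29.4293


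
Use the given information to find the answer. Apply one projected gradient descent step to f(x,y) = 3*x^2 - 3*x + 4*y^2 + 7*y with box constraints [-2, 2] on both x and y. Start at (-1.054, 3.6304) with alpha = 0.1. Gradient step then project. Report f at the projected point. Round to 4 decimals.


Step 1: Compute gradient at (-1.054, 3.6304).
grad_x = 2*3*-1.054 - 3 = -9.324
grad_y = 2*4*3.6304 + 7 = 36.0432
Step 2: Gradient step.
x_raw = -1.054 - 0.1*-9.324 = -0.1216
y_raw = 3.6304 - 0.1*36.0432 = 0.0261
Step 3: Project onto [-2, 2].
x_proj = clip(-0.1216) = -0.1216
y_proj = clip(0.0261) = 0.0261
Step 4: Evaluate f.
f(-0.1216, 0.0261) = 0.5944


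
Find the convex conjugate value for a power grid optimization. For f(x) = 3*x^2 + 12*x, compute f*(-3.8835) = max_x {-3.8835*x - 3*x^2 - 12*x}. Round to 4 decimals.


f*(y) = sup_x {y*x - a*x^2 - b*x} = sup_x {(y-b)*x - a*x^2}
FOC: (y - b) - 2a*x = 0 => x* = (y - b)/(2a)
x* = (-3.8835 - 12)/(2*3) = -2.6473
f*(-3.8835) = (y-b)^2/(4a) = (-3.8835 - 12)^2/(4*3)
= 252.2856/12 = 21.0238


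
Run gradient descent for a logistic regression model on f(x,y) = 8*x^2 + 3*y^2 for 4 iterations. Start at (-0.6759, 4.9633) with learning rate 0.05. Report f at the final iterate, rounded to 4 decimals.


Gradient descent on f(x,y) = 8*x^2 + 3*y^2.
Starting point: (-0.6759, 4.9633), alpha = 0.05
Step 1: grad_x = 2*8*-0.6759 = -10.8144, grad_y = 2*3*4.9633 = 29.7798
  x_1 = -0.6759 - 0.05*-10.8144 = -0.1352
  y_1 = 4.9633 - 0.05*29.7798 = 3.4743
Step 2: grad_x = 2*8*-0.1352 = -2.1629, grad_y = 2*3*3.4743 = 20.8459
  x_2 = -0.1352 - 0.05*-2.1629 = -0.027
  y_2 = 3.4743 - 0.05*20.8459 = 2.432
Step 3: grad_x = 2*8*-0.027 = -0.4326, grad_y = 2*3*2.432 = 14.5921
  x_3 = -0.027 - 0.05*-0.4326 = -0.0054
  y_3 = 2.432 - 0.05*14.5921 = 1.7024
Step 4: grad_x = 2*8*-0.0054 = -0.0865, grad_y = 2*3*1.7024 = 10.2145
  x_4 = -0.0054 - 0.05*-0.0865 = -0.0011
  y_4 = 1.7024 - 0.05*10.2145 = 1.1917
f(-0.0011, 1.1917) = 8*(-0.0011)^2 + 3*1.1917^2 = 4.2604


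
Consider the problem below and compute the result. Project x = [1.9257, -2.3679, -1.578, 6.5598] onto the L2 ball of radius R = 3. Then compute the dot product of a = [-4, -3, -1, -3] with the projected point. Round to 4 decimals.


Step 1: Compute ||x|| (intermediates to 6 decimals).
||x|| = sqrt(1.9257^2 + (-2.3679)^2 + (-1.578)^2 + 6.5598^2) = 7.405156
Step 2: Project.
Since ||x|| > R, scale = R/||x|| = 3/7.405156 = 0.405123, proj(x) = scale * x
proj(x) = [0.780145, -0.959291, -0.639284, 2.657526]
Step 3: Dot product.
a^T * proj(x) = -4*0.780145 - 3*(-0.959291) - 1*(-0.639284) - 3*2.657526 = -7.576


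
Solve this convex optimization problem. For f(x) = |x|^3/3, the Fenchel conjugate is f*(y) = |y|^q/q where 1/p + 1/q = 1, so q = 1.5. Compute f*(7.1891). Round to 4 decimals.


The conjugate exponent q satisfies 1/p + 1/q = 1.
p = 3, so q = 3/(3 - 1) = 1.5
|y|^q = 7.1891^1.5 = 19.2758
f*(7.1891) = 19.2758 / 1.5 = 12.8505


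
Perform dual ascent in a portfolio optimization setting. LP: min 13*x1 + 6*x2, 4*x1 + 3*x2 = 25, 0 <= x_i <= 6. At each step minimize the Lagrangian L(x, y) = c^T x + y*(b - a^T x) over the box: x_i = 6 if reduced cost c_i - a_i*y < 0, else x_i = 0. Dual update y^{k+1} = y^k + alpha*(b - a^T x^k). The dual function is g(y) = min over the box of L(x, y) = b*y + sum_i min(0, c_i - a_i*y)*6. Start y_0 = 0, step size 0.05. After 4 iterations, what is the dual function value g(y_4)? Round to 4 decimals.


Dual ascent for LP: min 13*x1 + 6*x2, 4*x1 + 3*x2 = 25, 0 <= x_i <= 6
Step 1: y^k = 0.0, reduced costs: (13.0, 6.0)
  x^k = (0.0, 0.0), subgradient = b - a^T x = 25.0
  y^{k+1} = 0.0 + 0.05*25.0 = 1.25
Step 2: y^k = 1.25, reduced costs: (8.0, 2.25)
  x^k = (0.0, 0.0), subgradient = b - a^T x = 25.0
  y^{k+1} = 1.25 + 0.05*25.0 = 2.5
Step 3: y^k = 2.5, reduced costs: (3.0, -1.5)
  x^k = (0.0, 6.0), subgradient = b - a^T x = 7.0
  y^{k+1} = 2.5 + 0.05*7.0 = 2.85
Step 4: y^k = 2.85, reduced costs: (1.6, -2.55)
  x^k = (0.0, 6.0), subgradient = b - a^T x = 7.0
  y^{k+1} = 2.85 + 0.05*7.0 = 3.2
Dual objective at y_4 = 3.2: reduced costs (0.2, -3.6), box minimizer x = (0.0, 6.0)
g(y_4) = b*y + (c1 - a1*y)*x1 + (c2 - a2*y)*x2 = 25*3.2 + 0.2*0.0 + (-3.6)*6.0 = 80.0 + 0.0 - 21.6 = 58.4


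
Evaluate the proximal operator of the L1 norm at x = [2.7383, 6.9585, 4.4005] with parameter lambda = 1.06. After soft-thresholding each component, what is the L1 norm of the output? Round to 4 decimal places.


Soft-thresholding with lambda = 1.06:
prox(2.7383) = sign(2.7383)*max(|2.7383| - 1.06, 0) = 1.6783
prox(6.9585) = sign(6.9585)*max(|6.9585| - 1.06, 0) = 5.8985
prox(4.4005) = sign(4.4005)*max(|4.4005| - 1.06, 0) = 3.3405
prox(x) = [1.6783, 5.8985, 3.3405]
||prox(x)||_1 = 1.6783 + 5.8985 + 3.3405 = 10.9173


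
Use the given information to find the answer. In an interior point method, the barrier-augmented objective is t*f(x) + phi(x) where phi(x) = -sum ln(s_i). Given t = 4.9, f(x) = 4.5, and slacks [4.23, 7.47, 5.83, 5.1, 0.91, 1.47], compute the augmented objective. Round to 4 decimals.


Step 1: Compute log-barrier.
ln values: [1.4422, 2.0109, 1.763, 1.6292, -0.0943, 0.3853]
phi = -(1.4422 + 2.0109 + 1.763 + 1.6292 - 0.0943 + 0.3853) = -7.1363
Step 2: Compute augmented objective.
t*f(x) = 4.9*4.5 = 22.05
Total = 22.05 - 7.1363 = 14.9137


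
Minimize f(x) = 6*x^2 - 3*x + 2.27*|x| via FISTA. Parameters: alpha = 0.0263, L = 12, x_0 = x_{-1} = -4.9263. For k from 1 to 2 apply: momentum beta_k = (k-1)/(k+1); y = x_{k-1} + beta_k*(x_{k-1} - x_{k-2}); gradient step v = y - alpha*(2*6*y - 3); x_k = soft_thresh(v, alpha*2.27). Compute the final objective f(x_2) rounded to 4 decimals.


FISTA on f(x) = 6*x^2 - 3*x + 2.27*|x|
L = 12, alpha = 0.0263
Iteration 1: beta = 0.0, y = -4.9263 + 0.0*(-4.9263 + 4.9263) = -4.9263
  grad(y) = -62.1156, v = y - alpha*grad = -3.2927
  prox(v) = soft_thresh(-3.2927, 0.0597) = -3.233
Iteration 2: beta = 0.3333, y = -3.233 + 0.3333*(-3.233 + 4.9263) = -2.6685
  grad(y) = -35.0221, v = y - alpha*grad = -1.7474
  prox(v) = soft_thresh(-1.7474, 0.0597) = -1.6877
f(x_2) = 6*(-1.6877)^2 - 3*(-1.6877) + 2.27*|-1.6877| = 25.9849


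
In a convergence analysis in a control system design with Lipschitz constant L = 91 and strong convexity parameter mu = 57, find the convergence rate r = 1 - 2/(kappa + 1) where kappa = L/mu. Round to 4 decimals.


Step 1: Compute the condition number.
kappa = L/mu = 91/57 = 1.5965
Step 2: Compute the convergence rate.
r = 1 - 2/(kappa + 1) = 1 - 2*mu/(L + mu) = (L - mu)/(L + mu) = 34/148 = 0.2297


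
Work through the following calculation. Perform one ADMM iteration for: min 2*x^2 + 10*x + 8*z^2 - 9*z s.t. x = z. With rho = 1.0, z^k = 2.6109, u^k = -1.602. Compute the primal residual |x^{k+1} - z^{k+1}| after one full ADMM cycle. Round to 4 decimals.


ADMM iteration with rho = 1.0, z^k = 2.6109, u^k = -1.602
Step 1: x-update.
Minimize 2*x^2 + 10*x + (1.0/2)*(x - 2.6109 - 1.602)^2
FOC: (2*2 + 1.0)*x = -10 + 1.0*(2.6109 + 1.602)
x^{k+1} = -1.1574
Step 2: z-update.
Minimize 8*z^2 - 9*z + (1.0/2)*(-1.1574 - z - 1.602)^2
FOC: (2*8 + 1.0)*z = 9 + 1.0*(-1.1574 - 1.602)
z^{k+1} = 0.3671
Step 3: u-update.
u^{k+1} = -1.602 - 1.1574 - 0.3671 = -3.1265
Step 4: Primal residual = |-1.1574 - 0.3671| = 1.5245


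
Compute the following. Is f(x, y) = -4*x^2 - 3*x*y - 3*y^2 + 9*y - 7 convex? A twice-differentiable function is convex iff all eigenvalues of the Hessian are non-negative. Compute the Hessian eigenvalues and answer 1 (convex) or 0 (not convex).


The Hessian of f(x,y) = -4*x^2 - 3*x*y - 3*y^2 + 9*y - 7 is:
H = [[-8, -3], [-3, -6]]
Trace = -8 - 6 = -14
Determinant = -8*-6 - (-3)^2 = 39
Discriminant = (-14)^2 - 4*39 = 40.0
Eigenvalues: lambda_1 = -10.1623, lambda_2 = -3.8377
The function is not convex.

0


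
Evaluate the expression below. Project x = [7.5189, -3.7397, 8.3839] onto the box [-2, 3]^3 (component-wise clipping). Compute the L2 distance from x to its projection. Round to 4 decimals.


Project each component onto [-2, 3].
clip(7.5189) = 3.0, clip(-3.7397) = -2.0, clip(8.3839) = 3.0
Projection = [3.0, -2.0, 3.0]
Squared diffs: [20.4205, 3.0266, 28.9864]
Distance = sqrt(52.4335) = 7.2411


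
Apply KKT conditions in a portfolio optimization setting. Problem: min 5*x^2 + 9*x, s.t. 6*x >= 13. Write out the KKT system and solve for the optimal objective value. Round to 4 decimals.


Step 1: Try lambda = 0 (constraint inactive).
x_unc = -9/(2*5) = -0.9
Check: 6*-0.9 = -5.4 < 13 -- violated!
Step 2: Constraint must be active: 6*x = 13
x* = 13/6 = 2.1667 (rounded; the exact value 13/6 is used below)
lambda = (2*5*(13/6) + 9)/6 = 5.1111
Step 3: Compute optimal value.
f(x*) = 5*(13/6)^2 + 9*(13/6) = 42.9722


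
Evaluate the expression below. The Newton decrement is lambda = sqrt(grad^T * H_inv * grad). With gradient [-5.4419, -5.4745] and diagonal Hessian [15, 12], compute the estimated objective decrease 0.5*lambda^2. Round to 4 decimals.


Step 1: H is diagonal, so H^(-1) * g = [-0.3628, -0.4562].
Step 2: g^T H^(-1) g = sum_i g_i^2 / H_ii
  = (-5.4419)^2/15 + (-5.4745)^2/12
  = 1.9743 + 2.4975 = 4.4718
Step 3: Objective decrease = 0.5 * g^T H^(-1) g = 2.2359


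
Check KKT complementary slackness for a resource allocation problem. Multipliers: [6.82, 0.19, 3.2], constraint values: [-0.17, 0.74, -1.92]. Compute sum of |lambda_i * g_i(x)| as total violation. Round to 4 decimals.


KKT complementary slackness check:
lambda_1 * g_1 = 6.82 * -0.17 = -1.1594
lambda_2 * g_2 = 0.19 * 0.74 = 0.1406
lambda_3 * g_3 = 3.2 * -1.92 = -6.144
Total violation = 1.1594 + 0.1406 + 6.144 = 7.444


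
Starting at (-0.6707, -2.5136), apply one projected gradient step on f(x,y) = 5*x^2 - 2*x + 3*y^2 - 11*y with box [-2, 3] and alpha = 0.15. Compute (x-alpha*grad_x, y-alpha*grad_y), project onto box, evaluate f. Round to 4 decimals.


Step 1: Compute gradient at (-0.6707, -2.5136).
grad_x = 2*5*-0.6707 - 2 = -8.707
grad_y = 2*3*-2.5136 - 11 = -26.0816
Step 2: Gradient step.
x_raw = -0.6707 - 0.15*-8.707 = 0.6354
y_raw = -2.5136 - 0.15*-26.0816 = 1.3986
Step 3: Project onto [-2, 3].
x_proj = clip(0.6354) = 0.6354
y_proj = clip(1.3986) = 1.3986
Step 4: Evaluate f.
f(0.6354, 1.3986) = -8.7688


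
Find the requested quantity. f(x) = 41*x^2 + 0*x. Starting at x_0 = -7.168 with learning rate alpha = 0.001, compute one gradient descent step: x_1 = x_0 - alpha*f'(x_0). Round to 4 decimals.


We compute the gradient at x_0 and apply the update.
f'(x) = 82*x + 0
f'(-7.168) = 82*-7.168 + 0 = -587.776
x_1 = -7.168 - 0.001*-587.776 = -6.5802


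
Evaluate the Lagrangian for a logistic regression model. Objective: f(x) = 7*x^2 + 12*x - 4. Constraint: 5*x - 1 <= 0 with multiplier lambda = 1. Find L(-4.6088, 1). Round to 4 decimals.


Step 1: Evaluate f(x).
f(-4.6088) = 7*(-4.6088)^2 + 12*(-4.6088) - 4 = 89.3817
Step 2: Evaluate g(x).
g(-4.6088) = 5*-4.6088 - 1 = -24.044
Step 3: Compute Lagrangian.
L = 89.3817 + 1*-24.044 = 65.3377


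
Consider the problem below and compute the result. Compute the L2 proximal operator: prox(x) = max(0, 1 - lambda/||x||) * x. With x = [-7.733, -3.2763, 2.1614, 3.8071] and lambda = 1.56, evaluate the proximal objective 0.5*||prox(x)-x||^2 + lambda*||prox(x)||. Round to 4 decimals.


Step 1: Compute ||x||.
||x|| = 9.471
Step 2: Compute scaling factor.
scale = max(0, 1 - 1.56/9.471) = 0.8353
Step 3: prox(x) = [-6.4593, -2.7366, 1.8054, 3.18]
||prox(x)|| = 7.911
Step 4: Proximal objective.
0.5*||prox-x||^2 = 1.2168
lambda*||prox|| = 12.3412
Total = 13.5579


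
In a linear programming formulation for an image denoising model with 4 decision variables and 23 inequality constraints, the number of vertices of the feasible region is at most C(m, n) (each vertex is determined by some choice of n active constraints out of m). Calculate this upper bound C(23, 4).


Each vertex corresponds to some choice of n active constraints out of m, so the number of vertices is at most C(m, n) = m! / (n!(m-n)!).
m = 23, n = 4
Numerator: 23 * 22 * 21 * 20
Denominator: 4! = 24
C(23, 4) = 8855


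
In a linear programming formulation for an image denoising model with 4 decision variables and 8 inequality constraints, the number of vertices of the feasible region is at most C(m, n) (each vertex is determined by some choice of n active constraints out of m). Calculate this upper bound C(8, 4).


Each vertex corresponds to some choice of n active constraints out of m, so the number of vertices is at most C(m, n) = m! / (n!(m-n)!).
m = 8, n = 4
Numerator: 8 * 7 * 6 * 5
Denominator: 4! = 24
C(8, 4) = 70


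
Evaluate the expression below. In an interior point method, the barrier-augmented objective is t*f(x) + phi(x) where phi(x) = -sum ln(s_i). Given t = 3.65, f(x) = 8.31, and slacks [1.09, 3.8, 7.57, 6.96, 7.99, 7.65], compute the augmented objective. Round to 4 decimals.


Step 1: Compute log-barrier.
ln values: [0.0862, 1.335, 2.0242, 1.9402, 2.0782, 2.0347]
phi = -(0.0862 + 1.335 + 2.0242 + 1.9402 + 2.0782 + 2.0347) = -9.4984
Step 2: Compute augmented objective.
t*f(x) = 3.65*8.31 = 30.3315
Total = 30.3315 - 9.4984 = 20.8331


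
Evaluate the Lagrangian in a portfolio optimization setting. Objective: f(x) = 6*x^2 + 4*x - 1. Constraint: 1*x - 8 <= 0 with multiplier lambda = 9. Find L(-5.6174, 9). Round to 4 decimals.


Step 1: Evaluate f(x).
f(-5.6174) = 6*(-5.6174)^2 + 4*(-5.6174) - 1 = 165.8615
Step 2: Evaluate g(x).
g(-5.6174) = 1*-5.6174 - 8 = -13.6174
Step 3: Compute Lagrangian.
L = 165.8615 + 9*-13.6174 = 43.3049


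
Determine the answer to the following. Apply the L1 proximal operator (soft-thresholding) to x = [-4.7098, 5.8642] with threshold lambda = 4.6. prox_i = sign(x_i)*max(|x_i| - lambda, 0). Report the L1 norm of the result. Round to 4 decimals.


Soft-thresholding with lambda = 4.6:
prox(-4.7098) = sign(-4.7098)*max(|-4.7098| - 4.6, 0) = -0.1098
prox(5.8642) = sign(5.8642)*max(|5.8642| - 4.6, 0) = 1.2642
prox(x) = [-0.1098, 1.2642]
||prox(x)||_1 = 0.1098 + 1.2642 = 1.374


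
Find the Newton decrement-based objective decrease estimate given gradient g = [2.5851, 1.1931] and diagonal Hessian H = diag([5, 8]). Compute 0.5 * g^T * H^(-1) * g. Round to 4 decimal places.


Step 1: H is diagonal, so H^(-1) * g = [0.517, 0.1491].
Step 2: g^T H^(-1) g = sum_i g_i^2 / H_ii
  = (2.5851)^2/5 + (1.1931)^2/8
  = 1.3365 + 0.1779 = 1.5145
Step 3: Objective decrease = 0.5 * g^T H^(-1) g = 0.7572


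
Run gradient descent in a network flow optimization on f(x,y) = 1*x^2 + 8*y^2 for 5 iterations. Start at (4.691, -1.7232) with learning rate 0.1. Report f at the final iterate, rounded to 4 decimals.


Gradient descent on f(x,y) = 1*x^2 + 8*y^2.
Starting point: (4.691, -1.7232), alpha = 0.1
Step 1: grad_x = 2*1*4.691 = 9.382, grad_y = 2*8*-1.7232 = -27.5712
  x_1 = 4.691 - 0.1*9.382 = 3.7528
  y_1 = -1.7232 - 0.1*-27.5712 = 1.0339
Step 2: grad_x = 2*1*3.7528 = 7.5056, grad_y = 2*8*1.0339 = 16.5427
  x_2 = 3.7528 - 0.1*7.5056 = 3.0022
  y_2 = 1.0339 - 0.1*16.5427 = -0.6204
Step 3: grad_x = 2*1*3.0022 = 6.0045, grad_y = 2*8*-0.6204 = -9.9256
  x_3 = 3.0022 - 0.1*6.0045 = 2.4018
  y_3 = -0.6204 - 0.1*-9.9256 = 0.3722
Step 4: grad_x = 2*1*2.4018 = 4.8036, grad_y = 2*8*0.3722 = 5.9554
  x_4 = 2.4018 - 0.1*4.8036 = 1.9214
  y_4 = 0.3722 - 0.1*5.9554 = -0.2233
Step 5: grad_x = 2*1*1.9214 = 3.8429, grad_y = 2*8*-0.2233 = -3.5732
  x_5 = 1.9214 - 0.1*3.8429 = 1.5371
  y_5 = -0.2233 - 0.1*-3.5732 = 0.134
f(1.5371, 0.134) = 1*1.5371^2 + 8*0.134^2 = 2.5065


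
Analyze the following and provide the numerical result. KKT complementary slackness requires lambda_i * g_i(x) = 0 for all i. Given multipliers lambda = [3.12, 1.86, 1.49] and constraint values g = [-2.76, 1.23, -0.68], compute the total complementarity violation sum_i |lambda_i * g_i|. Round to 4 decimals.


KKT complementary slackness check:
lambda_1 * g_1 = 3.12 * -2.76 = -8.6112
lambda_2 * g_2 = 1.86 * 1.23 = 2.2878
lambda_3 * g_3 = 1.49 * -0.68 = -1.0132
Total violation = 8.6112 + 2.2878 + 1.0132 = 11.9122


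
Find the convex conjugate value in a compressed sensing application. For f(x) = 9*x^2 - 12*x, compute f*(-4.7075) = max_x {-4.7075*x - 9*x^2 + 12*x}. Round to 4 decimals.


f*(y) = sup_x {y*x - a*x^2 - b*x} = sup_x {(y-b)*x - a*x^2}
FOC: (y - b) - 2a*x = 0 => x* = (y - b)/(2a)
x* = (-4.7075 + 12)/(2*9) = 0.4051
f*(-4.7075) = (y-b)^2/(4a) = (-4.7075 + 12)^2/(4*9)
= 53.1806/36 = 1.4772


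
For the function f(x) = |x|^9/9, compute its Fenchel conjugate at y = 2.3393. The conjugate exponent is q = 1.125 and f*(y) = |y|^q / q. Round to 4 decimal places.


The conjugate exponent q satisfies 1/p + 1/q = 1.
p = 9, so q = 9/(9 - 1) = 1.125
|y|^q = 2.3393^1.125 = 2.6015
f*(2.3393) = 2.6015 / 1.125 = 2.3124


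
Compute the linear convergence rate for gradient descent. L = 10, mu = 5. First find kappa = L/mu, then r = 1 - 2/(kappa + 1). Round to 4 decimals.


Step 1: Compute the condition number.
kappa = L/mu = 10/5 = 2.0
Step 2: Compute the convergence rate.
r = 1 - 2/(kappa + 1) = 1 - 2*mu/(L + mu) = (L - mu)/(L + mu) = 5/15 = 0.3333


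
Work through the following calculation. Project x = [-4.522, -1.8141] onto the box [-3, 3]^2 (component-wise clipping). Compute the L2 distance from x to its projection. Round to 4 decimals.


Project each component onto [-3, 3].
clip(-4.522) = -3.0, clip(-1.8141) = -1.8141
Projection = [-3.0, -1.8141]
Squared diffs: [2.3165, 0.0]
Distance = sqrt(2.3165) = 1.522


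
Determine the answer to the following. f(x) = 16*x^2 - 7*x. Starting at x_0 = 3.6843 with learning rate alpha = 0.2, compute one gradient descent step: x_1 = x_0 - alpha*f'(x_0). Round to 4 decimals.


We compute the gradient at x_0 and apply the update.
f'(x) = 32*x - 7
f'(3.6843) = 32*3.6843 - 7 = 110.8976
x_1 = 3.6843 - 0.2*110.8976 = -18.4952


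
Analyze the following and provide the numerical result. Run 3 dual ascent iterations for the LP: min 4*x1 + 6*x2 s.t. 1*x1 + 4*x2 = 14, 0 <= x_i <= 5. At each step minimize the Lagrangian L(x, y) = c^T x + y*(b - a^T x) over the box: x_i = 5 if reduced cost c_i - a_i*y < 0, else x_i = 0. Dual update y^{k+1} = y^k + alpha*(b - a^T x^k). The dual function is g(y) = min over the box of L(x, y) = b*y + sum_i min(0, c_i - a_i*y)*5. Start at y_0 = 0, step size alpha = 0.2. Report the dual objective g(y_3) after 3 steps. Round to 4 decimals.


Dual ascent for LP: min 4*x1 + 6*x2, 1*x1 + 4*x2 = 14, 0 <= x_i <= 5
Step 1: y^k = 0.0, reduced costs: (4.0, 6.0)
  x^k = (0.0, 0.0), subgradient = b - a^T x = 14.0
  y^{k+1} = 0.0 + 0.2*14.0 = 2.8
Step 2: y^k = 2.8, reduced costs: (1.2, -5.2)
  x^k = (0.0, 5.0), subgradient = b - a^T x = -6.0
  y^{k+1} = 2.8 + 0.2*-6.0 = 1.6
Step 3: y^k = 1.6, reduced costs: (2.4, -0.4)
  x^k = (0.0, 5.0), subgradient = b - a^T x = -6.0
  y^{k+1} = 1.6 + 0.2*-6.0 = 0.4
Dual objective at y_3 = 0.4: reduced costs (3.6, 4.4), box minimizer x = (0.0, 0.0)
g(y_3) = b*y + (c1 - a1*y)*x1 + (c2 - a2*y)*x2 = 14*0.4 + 3.6*0.0 + 4.4*0.0 = 5.6 + 0.0 + 0.0 = 5.6


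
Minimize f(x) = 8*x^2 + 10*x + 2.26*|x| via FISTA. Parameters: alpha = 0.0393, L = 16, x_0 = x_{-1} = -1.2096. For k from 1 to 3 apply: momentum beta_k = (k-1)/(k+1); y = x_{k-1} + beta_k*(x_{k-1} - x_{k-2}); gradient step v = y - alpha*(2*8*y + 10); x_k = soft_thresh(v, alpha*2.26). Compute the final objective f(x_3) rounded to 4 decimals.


FISTA on f(x) = 8*x^2 + 10*x + 2.26*|x|
L = 16, alpha = 0.0393
Iteration 1: beta = 0.0, y = -1.2096 + 0.0*(-1.2096 + 1.2096) = -1.2096
  grad(y) = -9.3536, v = y - alpha*grad = -0.842
  prox(v) = soft_thresh(-0.842, 0.0888) = -0.7532
Iteration 2: beta = 0.3333, y = -0.7532 + 0.3333*(-0.7532 + 1.2096) = -0.601
  grad(y) = 0.3832, v = y - alpha*grad = -0.6161
  prox(v) = soft_thresh(-0.6161, 0.0888) = -0.5273
Iteration 3: beta = 0.5, y = -0.5273 + 0.5*(-0.5273 + 0.7532) = -0.4143
  grad(y) = 3.3705, v = y - alpha*grad = -0.5468
  prox(v) = soft_thresh(-0.5468, 0.0888) = -0.458
f(x_3) = 8*(-0.458)^2 + 10*(-0.458) + 2.26*|-0.458| = -1.8668


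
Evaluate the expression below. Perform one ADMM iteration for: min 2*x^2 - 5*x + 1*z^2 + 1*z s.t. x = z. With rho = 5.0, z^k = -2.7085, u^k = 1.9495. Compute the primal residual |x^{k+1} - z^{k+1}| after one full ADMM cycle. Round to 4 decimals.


ADMM iteration with rho = 5.0, z^k = -2.7085, u^k = 1.9495
Step 1: x-update.
Minimize 2*x^2 - 5*x + (5.0/2)*(x + 2.7085 + 1.9495)^2
FOC: (2*2 + 5.0)*x = 5 + 5.0*(-2.7085 - 1.9495)
x^{k+1} = -2.0322
Step 2: z-update.
Minimize 1*z^2 + 1*z + (5.0/2)*(-2.0322 - z + 1.9495)^2
FOC: (2*1 + 5.0)*z = -1 + 5.0*(-2.0322 + 1.9495)
z^{k+1} = -0.2019
Step 3: u-update.
u^{k+1} = 1.9495 - 2.0322 + 0.2019 = 0.1192
Step 4: Primal residual = |-2.0322 + 0.2019| = 1.8303


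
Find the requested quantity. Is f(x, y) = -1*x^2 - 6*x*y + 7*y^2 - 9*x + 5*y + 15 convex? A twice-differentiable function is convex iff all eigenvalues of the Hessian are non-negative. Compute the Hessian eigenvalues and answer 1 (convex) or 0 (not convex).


The Hessian of f(x,y) = -1*x^2 - 6*x*y + 7*y^2 - 9*x + 5*y + 15 is:
H = [[-2, -6], [-6, 14]]
Trace = -2 + 14 = 12
Determinant = -2*14 - (-6)^2 = -64
Discriminant = (12)^2 - 4*-64 = 400.0
Eigenvalues: lambda_1 = -4.0, lambda_2 = 16.0
The function is not convex.

0


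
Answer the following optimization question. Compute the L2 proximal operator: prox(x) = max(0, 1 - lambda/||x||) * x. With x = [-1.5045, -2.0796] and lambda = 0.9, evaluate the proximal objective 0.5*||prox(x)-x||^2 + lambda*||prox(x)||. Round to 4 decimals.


Step 1: Compute ||x||.
||x|| = 2.5668
Step 2: Compute scaling factor.
scale = max(0, 1 - 0.9/2.5668) = 0.6494
Step 3: prox(x) = [-0.977, -1.3504]
||prox(x)|| = 1.6668
Step 4: Proximal objective.
0.5*||prox-x||^2 = 0.405
lambda*||prox|| = 1.5001
Total = 1.9051


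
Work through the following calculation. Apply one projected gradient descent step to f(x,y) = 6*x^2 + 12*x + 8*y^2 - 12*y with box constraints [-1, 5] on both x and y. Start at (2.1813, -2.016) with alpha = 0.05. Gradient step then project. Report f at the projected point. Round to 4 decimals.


Step 1: Compute gradient at (2.1813, -2.016).
grad_x = 2*6*2.1813 + 12 = 38.1756
grad_y = 2*8*-2.016 - 12 = -44.256
Step 2: Gradient step.
x_raw = 2.1813 - 0.05*38.1756 = 0.2725
y_raw = -2.016 - 0.05*-44.256 = 0.1968
Step 3: Project onto [-1, 5].
x_proj = clip(0.2725) = 0.2725
y_proj = clip(0.1968) = 0.1968
Step 4: Evaluate f.
f(0.2725, 0.1968) = 1.6641


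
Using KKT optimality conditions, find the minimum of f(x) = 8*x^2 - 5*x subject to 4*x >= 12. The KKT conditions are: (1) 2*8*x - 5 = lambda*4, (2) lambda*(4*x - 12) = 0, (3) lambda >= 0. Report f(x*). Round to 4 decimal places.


Step 1: Try lambda = 0 (constraint inactive).
x_unc = 5/(2*8) = 0.3125
Check: 4*0.3125 = 1.25 < 12 -- violated!
Step 2: Constraint must be active: 4*x = 12
x* = 12/4 = 3.0
lambda = (2*8*3.0 - 5)/4 = 10.75
Step 3: Compute optimal value.
f(x*) = 8*3.0^2 - 5*3.0 = 57.0


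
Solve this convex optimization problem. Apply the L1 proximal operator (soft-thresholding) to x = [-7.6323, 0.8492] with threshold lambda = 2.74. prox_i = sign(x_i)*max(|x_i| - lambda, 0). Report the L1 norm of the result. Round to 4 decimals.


Soft-thresholding with lambda = 2.74:
prox(-7.6323) = sign(-7.6323)*max(|-7.6323| - 2.74, 0) = -4.8923
prox(0.8492) = sign(0.8492)*max(|0.8492| - 2.74, 0) = 0.0
prox(x) = [-4.8923, 0.0]
||prox(x)||_1 = 4.8923 + 0.0 = 4.8923


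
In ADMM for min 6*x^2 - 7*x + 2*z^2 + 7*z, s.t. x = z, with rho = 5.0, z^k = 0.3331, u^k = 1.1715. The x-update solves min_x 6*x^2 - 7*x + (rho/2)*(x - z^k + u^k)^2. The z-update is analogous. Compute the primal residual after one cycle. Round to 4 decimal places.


ADMM iteration with rho = 5.0, z^k = 0.3331, u^k = 1.1715
Step 1: x-update.
Minimize 6*x^2 - 7*x + (5.0/2)*(x - 0.3331 + 1.1715)^2
FOC: (2*6 + 5.0)*x = 7 + 5.0*(0.3331 - 1.1715)
x^{k+1} = 0.1652
Step 2: z-update.
Minimize 2*z^2 + 7*z + (5.0/2)*(0.1652 - z + 1.1715)^2
FOC: (2*2 + 5.0)*z = -7 + 5.0*(0.1652 + 1.1715)
z^{k+1} = -0.0352
Step 3: u-update.
u^{k+1} = 1.1715 + 0.1652 + 0.0352 = 1.3719
Step 4: Primal residual = |0.1652 + 0.0352| = 0.2004


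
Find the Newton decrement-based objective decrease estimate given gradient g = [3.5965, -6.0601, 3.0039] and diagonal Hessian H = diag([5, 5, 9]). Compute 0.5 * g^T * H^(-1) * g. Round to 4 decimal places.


Step 1: H is diagonal, so H^(-1) * g = [0.7193, -1.212, 0.3338].
Step 2: g^T H^(-1) g = sum_i g_i^2 / H_ii
  = (3.5965)^2/5 + (-6.0601)^2/5 + (3.0039)^2/9
  = 2.587 + 7.345 + 1.0026 = 10.9345
Step 3: Objective decrease = 0.5 * g^T H^(-1) g = 5.4673


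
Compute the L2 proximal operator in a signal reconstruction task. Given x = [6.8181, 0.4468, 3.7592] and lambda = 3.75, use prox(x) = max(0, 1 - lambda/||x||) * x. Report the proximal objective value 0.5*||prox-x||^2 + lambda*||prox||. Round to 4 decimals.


Step 1: Compute ||x||.
||x|| = 7.7986
Step 2: Compute scaling factor.
scale = max(0, 1 - 3.75/7.7986) = 0.5191
Step 3: prox(x) = [3.5396, 0.232, 1.9516]
||prox(x)|| = 4.0486
Step 4: Proximal objective.
0.5*||prox-x||^2 = 7.0313
lambda*||prox|| = 15.1823
Total = 22.2134


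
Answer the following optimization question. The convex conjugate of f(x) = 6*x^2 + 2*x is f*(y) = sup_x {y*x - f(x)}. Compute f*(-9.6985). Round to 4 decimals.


f*(y) = sup_x {y*x - a*x^2 - b*x} = sup_x {(y-b)*x - a*x^2}
FOC: (y - b) - 2a*x = 0 => x* = (y - b)/(2a)
x* = (-9.6985 - 2)/(2*6) = -0.9749
f*(-9.6985) = (y-b)^2/(4a) = (-9.6985 - 2)^2/(4*6)
= 136.8549/24 = 5.7023


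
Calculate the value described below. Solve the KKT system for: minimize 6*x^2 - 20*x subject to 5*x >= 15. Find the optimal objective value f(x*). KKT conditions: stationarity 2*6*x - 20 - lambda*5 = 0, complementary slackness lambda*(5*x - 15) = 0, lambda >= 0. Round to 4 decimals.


Step 1: Try lambda = 0 (constraint inactive).
x_unc = 20/(2*6) = 1.6667
Check: 5*1.6667 = 8.3335 < 15 -- violated!
Step 2: Constraint must be active: 5*x = 15
x* = 15/5 = 3.0
lambda = (2*6*3.0 - 20)/5 = 3.2
Step 3: Compute optimal value.
f(x*) = 6*3.0^2 - 20*3.0 = -6.0


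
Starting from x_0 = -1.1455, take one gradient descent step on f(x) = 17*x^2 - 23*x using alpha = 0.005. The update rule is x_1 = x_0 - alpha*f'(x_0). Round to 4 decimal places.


We compute the gradient at x_0 and apply the update.
f'(x) = 34*x - 23
f'(-1.1455) = 34*-1.1455 - 23 = -61.947
x_1 = -1.1455 - 0.005*-61.947 = -0.8358


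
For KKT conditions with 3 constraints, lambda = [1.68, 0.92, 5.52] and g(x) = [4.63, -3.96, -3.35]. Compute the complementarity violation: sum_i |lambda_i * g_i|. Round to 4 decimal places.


KKT complementary slackness check:
lambda_1 * g_1 = 1.68 * 4.63 = 7.7784
lambda_2 * g_2 = 0.92 * -3.96 = -3.6432
lambda_3 * g_3 = 5.52 * -3.35 = -18.492
Total violation = 7.7784 + 3.6432 + 18.492 = 29.9136


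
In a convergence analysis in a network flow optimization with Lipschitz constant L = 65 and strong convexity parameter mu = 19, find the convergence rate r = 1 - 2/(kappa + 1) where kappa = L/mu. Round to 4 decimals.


Step 1: Compute the condition number.
kappa = L/mu = 65/19 = 3.4211
Step 2: Compute the convergence rate.
r = 1 - 2/(kappa + 1) = 1 - 2*mu/(L + mu) = (L - mu)/(L + mu) = 46/84 = 0.5476


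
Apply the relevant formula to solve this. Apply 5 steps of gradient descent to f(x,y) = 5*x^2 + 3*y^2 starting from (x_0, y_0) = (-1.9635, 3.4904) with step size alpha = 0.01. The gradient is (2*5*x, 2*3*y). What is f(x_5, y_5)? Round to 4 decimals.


Gradient descent on f(x,y) = 5*x^2 + 3*y^2.
Starting point: (-1.9635, 3.4904), alpha = 0.01
Step 1: grad_x = 2*5*-1.9635 = -19.635, grad_y = 2*3*3.4904 = 20.9424
  x_1 = -1.9635 - 0.01*-19.635 = -1.7672
  y_1 = 3.4904 - 0.01*20.9424 = 3.281
Step 2: grad_x = 2*5*-1.7672 = -17.6715, grad_y = 2*3*3.281 = 19.6859
  x_2 = -1.7672 - 0.01*-17.6715 = -1.5904
  y_2 = 3.281 - 0.01*19.6859 = 3.0841
Step 3: grad_x = 2*5*-1.5904 = -15.9044, grad_y = 2*3*3.0841 = 18.5047
  x_3 = -1.5904 - 0.01*-15.9044 = -1.4314
  y_3 = 3.0841 - 0.01*18.5047 = 2.8991
Step 4: grad_x = 2*5*-1.4314 = -14.3139, grad_y = 2*3*2.8991 = 17.3944
  x_4 = -1.4314 - 0.01*-14.3139 = -1.2883
  y_4 = 2.8991 - 0.01*17.3944 = 2.7251
Step 5: grad_x = 2*5*-1.2883 = -12.8825, grad_y = 2*3*2.7251 = 16.3508
  x_5 = -1.2883 - 0.01*-12.8825 = -1.1594
  y_5 = 2.7251 - 0.01*16.3508 = 2.5616
f(-1.1594, 2.5616) = 5*(-1.1594)^2 + 3*2.5616^2 = 26.407


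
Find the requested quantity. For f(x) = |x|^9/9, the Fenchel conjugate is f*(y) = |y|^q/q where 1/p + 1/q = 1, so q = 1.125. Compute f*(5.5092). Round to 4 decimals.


The conjugate exponent q satisfies 1/p + 1/q = 1.
p = 9, so q = 9/(9 - 1) = 1.125
|y|^q = 5.5092^1.125 = 6.8191
f*(5.5092) = 6.8191 / 1.125 = 6.0614


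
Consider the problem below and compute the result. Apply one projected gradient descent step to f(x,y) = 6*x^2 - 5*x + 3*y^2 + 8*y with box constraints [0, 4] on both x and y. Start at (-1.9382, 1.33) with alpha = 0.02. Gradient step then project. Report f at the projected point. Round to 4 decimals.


Step 1: Compute gradient at (-1.9382, 1.33).
grad_x = 2*6*-1.9382 - 5 = -28.2584
grad_y = 2*3*1.33 + 8 = 15.98
Step 2: Gradient step.
x_raw = -1.9382 - 0.02*-28.2584 = -1.373
y_raw = 1.33 - 0.02*15.98 = 1.0104
Step 3: Project onto [0, 4].
x_proj = clip(-1.373) = 0.0
y_proj = clip(1.0104) = 1.0104
Step 4: Evaluate f.
f(0.0, 1.0104) = 11.1459


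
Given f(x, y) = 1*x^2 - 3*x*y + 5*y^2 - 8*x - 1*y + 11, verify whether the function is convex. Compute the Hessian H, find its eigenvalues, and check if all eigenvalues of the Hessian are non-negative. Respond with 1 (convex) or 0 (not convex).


The Hessian of f(x,y) = 1*x^2 - 3*x*y + 5*y^2 - 8*x - 1*y + 11 is:
H = [[2, -3], [-3, 10]]
Trace = 2 + 10 = 12
Determinant = 2*10 - (-3)^2 = 11
Discriminant = (12)^2 - 4*11 = 100.0
Eigenvalues: lambda_1 = 1.0, lambda_2 = 11.0
The function is convex.

1


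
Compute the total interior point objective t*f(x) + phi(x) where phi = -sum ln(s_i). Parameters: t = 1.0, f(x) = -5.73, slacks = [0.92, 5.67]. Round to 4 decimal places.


Step 1: Compute log-barrier.
ln values: [-0.0834, 1.7352]
phi = -(-0.0834 + 1.7352) = -1.6518
Step 2: Compute augmented objective.
t*f(x) = 1.0*-5.73 = -5.73
Total = -5.73 - 1.6518 = -7.3818


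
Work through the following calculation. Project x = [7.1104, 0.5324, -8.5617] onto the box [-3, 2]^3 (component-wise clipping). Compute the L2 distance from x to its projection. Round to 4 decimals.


Project each component onto [-3, 2].
clip(7.1104) = 2.0, clip(0.5324) = 0.5324, clip(-8.5617) = -3.0
Projection = [2.0, 0.5324, -3.0]
Squared diffs: [26.1162, 0.0, 30.9325]
Distance = sqrt(57.0487) = 7.5531


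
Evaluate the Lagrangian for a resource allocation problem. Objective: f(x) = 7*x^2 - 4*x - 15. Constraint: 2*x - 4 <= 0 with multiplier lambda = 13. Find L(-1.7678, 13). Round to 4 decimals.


Step 1: Evaluate f(x).
f(-1.7678) = 7*(-1.7678)^2 - 4*(-1.7678) - 15 = 13.947
Step 2: Evaluate g(x).
g(-1.7678) = 2*-1.7678 - 4 = -7.5356
Step 3: Compute Lagrangian.
L = 13.947 + 13*-7.5356 = -84.0158


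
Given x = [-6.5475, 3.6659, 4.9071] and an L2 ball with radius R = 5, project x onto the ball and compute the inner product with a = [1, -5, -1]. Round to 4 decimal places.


Step 1: Compute ||x|| (intermediates to 6 decimals).
||x|| = sqrt((-6.5475)^2 + 3.6659^2 + 4.9071^2) = 8.965947
Step 2: Project.
Since ||x|| > R, scale = R/||x|| = 5/8.965947 = 0.557666, proj(x) = scale * x
proj(x) = [-3.651318, 2.044348, 2.736523]
Step 3: Dot product.
a^T * proj(x) = 1*(-3.651318) - 5*2.044348 - 1*2.736523 = -16.6096


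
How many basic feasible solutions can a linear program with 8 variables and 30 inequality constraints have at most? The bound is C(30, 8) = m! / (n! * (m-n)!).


Each vertex corresponds to some choice of n active constraints out of m, so the number of vertices is at most C(m, n) = m! / (n!(m-n)!).
m = 30, n = 8
Numerator: 30 * 29 * 28 * 27 * 26 * 25 * 24 * 23
Denominator: 8! = 40320
C(30, 8) = 5852925


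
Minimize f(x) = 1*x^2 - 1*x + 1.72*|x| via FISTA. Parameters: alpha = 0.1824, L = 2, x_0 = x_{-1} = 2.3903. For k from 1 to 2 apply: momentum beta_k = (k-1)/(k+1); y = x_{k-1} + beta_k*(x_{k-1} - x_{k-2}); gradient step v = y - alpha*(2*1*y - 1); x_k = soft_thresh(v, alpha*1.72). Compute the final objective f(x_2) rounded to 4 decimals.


FISTA on f(x) = 1*x^2 - 1*x + 1.72*|x|
L = 2, alpha = 0.1824
Iteration 1: beta = 0.0, y = 2.3903 + 0.0*(2.3903 - 2.3903) = 2.3903
  grad(y) = 3.7806, v = y - alpha*grad = 1.7007
  prox(v) = soft_thresh(1.7007, 0.3137) = 1.387
Iteration 2: beta = 0.3333, y = 1.387 + 0.3333*(1.387 - 2.3903) = 1.0526
  grad(y) = 1.1051, v = y - alpha*grad = 0.851
  prox(v) = soft_thresh(0.851, 0.3137) = 0.5373
f(x_2) = 1*0.5373^2 - 1*0.5373 + 1.72*|0.5373| = 0.6755


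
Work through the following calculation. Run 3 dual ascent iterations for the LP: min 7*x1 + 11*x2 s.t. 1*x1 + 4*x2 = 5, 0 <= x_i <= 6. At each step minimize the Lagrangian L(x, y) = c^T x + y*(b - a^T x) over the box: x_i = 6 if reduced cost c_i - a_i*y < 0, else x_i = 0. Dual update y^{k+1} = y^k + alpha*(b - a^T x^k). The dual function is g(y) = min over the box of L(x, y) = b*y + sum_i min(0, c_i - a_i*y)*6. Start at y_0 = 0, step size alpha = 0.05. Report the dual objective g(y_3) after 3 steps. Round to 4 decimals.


Dual ascent for LP: min 7*x1 + 11*x2, 1*x1 + 4*x2 = 5, 0 <= x_i <= 6
Step 1: y^k = 0.0, reduced costs: (7.0, 11.0)
  x^k = (0.0, 0.0), subgradient = b - a^T x = 5.0
  y^{k+1} = 0.0 + 0.05*5.0 = 0.25
Step 2: y^k = 0.25, reduced costs: (6.75, 10.0)
  x^k = (0.0, 0.0), subgradient = b - a^T x = 5.0
  y^{k+1} = 0.25 + 0.05*5.0 = 0.5
Step 3: y^k = 0.5, reduced costs: (6.5, 9.0)
  x^k = (0.0, 0.0), subgradient = b - a^T x = 5.0
  y^{k+1} = 0.5 + 0.05*5.0 = 0.75
Dual objective at y_3 = 0.75: reduced costs (6.25, 8.0), box minimizer x = (0.0, 0.0)
g(y_3) = b*y + (c1 - a1*y)*x1 + (c2 - a2*y)*x2 = 5*0.75 + 6.25*0.0 + 8.0*0.0 = 3.75 + 0.0 + 0.0 = 3.75


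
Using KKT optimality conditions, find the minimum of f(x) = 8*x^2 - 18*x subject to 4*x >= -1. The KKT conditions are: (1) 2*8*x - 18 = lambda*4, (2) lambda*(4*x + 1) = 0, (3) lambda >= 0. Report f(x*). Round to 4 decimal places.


Step 1: Try lambda = 0 (constraint inactive).
Stationarity: 2*8*x - 18 = 0
x* = 18/(2*8) = 1.125
Check constraint: 4*1.125 = 4.5 >= -1 -- satisfied.
Step 2: Compute optimal value.
f(x*) = 8*1.125^2 - 18*1.125 = -10.125


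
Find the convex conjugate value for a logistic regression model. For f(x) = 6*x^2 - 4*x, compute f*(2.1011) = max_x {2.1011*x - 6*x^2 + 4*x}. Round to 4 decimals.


f*(y) = sup_x {y*x - a*x^2 - b*x} = sup_x {(y-b)*x - a*x^2}
FOC: (y - b) - 2a*x = 0 => x* = (y - b)/(2a)
x* = (2.1011 + 4)/(2*6) = 0.5084
f*(2.1011) = (y-b)^2/(4a) = (2.1011 + 4)^2/(4*6)
= 37.2234/24 = 1.551


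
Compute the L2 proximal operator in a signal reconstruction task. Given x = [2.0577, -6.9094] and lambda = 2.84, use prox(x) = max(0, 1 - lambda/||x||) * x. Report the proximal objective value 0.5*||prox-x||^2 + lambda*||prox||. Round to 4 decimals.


Step 1: Compute ||x||.
||x|| = 7.2093
Step 2: Compute scaling factor.
scale = max(0, 1 - 2.84/7.2093) = 0.6061
Step 3: prox(x) = [1.2471, -4.1875]
||prox(x)|| = 4.3693
Step 4: Proximal objective.
0.5*||prox-x||^2 = 4.0328
lambda*||prox|| = 12.4088
Total = 16.4416


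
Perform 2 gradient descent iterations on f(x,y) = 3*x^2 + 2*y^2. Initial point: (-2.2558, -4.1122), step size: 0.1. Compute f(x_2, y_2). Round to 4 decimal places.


Gradient descent on f(x,y) = 3*x^2 + 2*y^2.
Starting point: (-2.2558, -4.1122), alpha = 0.1
Step 1: grad_x = 2*3*-2.2558 = -13.5348, grad_y = 2*2*-4.1122 = -16.4488
  x_1 = -2.2558 - 0.1*-13.5348 = -0.9023
  y_1 = -4.1122 - 0.1*-16.4488 = -2.4673
Step 2: grad_x = 2*3*-0.9023 = -5.4139, grad_y = 2*2*-2.4673 = -9.8693
  x_2 = -0.9023 - 0.1*-5.4139 = -0.3609
  y_2 = -2.4673 - 0.1*-9.8693 = -1.4804
f(-0.3609, -1.4804) = 3*(-0.3609)^2 + 2*(-1.4804)^2 = 4.7739


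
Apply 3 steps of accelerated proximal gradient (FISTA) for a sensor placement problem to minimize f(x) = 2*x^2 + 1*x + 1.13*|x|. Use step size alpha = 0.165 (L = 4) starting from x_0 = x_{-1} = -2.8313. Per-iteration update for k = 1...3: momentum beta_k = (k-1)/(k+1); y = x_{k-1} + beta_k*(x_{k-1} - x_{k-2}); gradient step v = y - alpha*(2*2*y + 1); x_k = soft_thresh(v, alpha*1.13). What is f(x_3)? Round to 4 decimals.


FISTA on f(x) = 2*x^2 + 1*x + 1.13*|x|
L = 4, alpha = 0.165
Iteration 1: beta = 0.0, y = -2.8313 + 0.0*(-2.8313 + 2.8313) = -2.8313
  grad(y) = -10.3252, v = y - alpha*grad = -1.1276
  prox(v) = soft_thresh(-1.1276, 0.1865) = -0.9412
Iteration 2: beta = 0.3333, y = -0.9412 + 0.3333*(-0.9412 + 2.8313) = -0.3112
  grad(y) = -0.2446, v = y - alpha*grad = -0.2708
  prox(v) = soft_thresh(-0.2708, 0.1865) = -0.0843
Iteration 3: beta = 0.5, y = -0.0843 + 0.5*(-0.0843 + 0.9412) = 0.3441
  grad(y) = 2.3763, v = y - alpha*grad = -0.048
  prox(v) = soft_thresh(-0.048, 0.1865) = 0.0
f(x_3) = 2*0.0^2 + 1*0.0 + 1.13*|0.0| = 0.0


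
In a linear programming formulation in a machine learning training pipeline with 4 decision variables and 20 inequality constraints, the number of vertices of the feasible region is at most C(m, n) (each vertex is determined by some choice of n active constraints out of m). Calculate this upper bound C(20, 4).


Each vertex corresponds to some choice of n active constraints out of m, so the number of vertices is at most C(m, n) = m! / (n!(m-n)!).
m = 20, n = 4
Numerator: 20 * 19 * 18 * 17
Denominator: 4! = 24
C(20, 4) = 4845


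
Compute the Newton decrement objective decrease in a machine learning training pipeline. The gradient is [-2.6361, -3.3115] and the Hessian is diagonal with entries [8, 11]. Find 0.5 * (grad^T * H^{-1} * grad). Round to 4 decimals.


Step 1: H is diagonal, so H^(-1) * g = [-0.3295, -0.301].
Step 2: g^T H^(-1) g = sum_i g_i^2 / H_ii
  = (-2.6361)^2/8 + (-3.3115)^2/11
  = 0.8686 + 0.9969 = 1.8655
Step 3: Objective decrease = 0.5 * g^T H^(-1) g = 0.9328
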